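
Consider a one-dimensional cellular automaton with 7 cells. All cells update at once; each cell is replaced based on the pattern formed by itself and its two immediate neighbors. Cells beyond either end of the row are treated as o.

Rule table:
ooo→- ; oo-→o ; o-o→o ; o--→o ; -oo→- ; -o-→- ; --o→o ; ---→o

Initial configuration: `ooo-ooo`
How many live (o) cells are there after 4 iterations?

6

--oo---
oo-oooo
-oo----
o-ooooo
count of o: 6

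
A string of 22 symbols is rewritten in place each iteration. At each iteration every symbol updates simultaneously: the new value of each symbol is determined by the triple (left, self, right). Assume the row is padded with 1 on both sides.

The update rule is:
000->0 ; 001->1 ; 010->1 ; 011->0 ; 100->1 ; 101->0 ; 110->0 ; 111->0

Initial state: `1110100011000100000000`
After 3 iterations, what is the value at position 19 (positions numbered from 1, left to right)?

0000110100101110000001
1001000111100001000010
0111101000010011100110
position 19 holds 0

0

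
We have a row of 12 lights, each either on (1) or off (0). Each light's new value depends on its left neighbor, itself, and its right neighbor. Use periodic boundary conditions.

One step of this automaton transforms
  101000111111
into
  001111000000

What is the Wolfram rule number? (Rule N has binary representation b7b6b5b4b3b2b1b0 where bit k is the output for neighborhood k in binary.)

23

position 7: 111 → 0  (bit 7 = 0)
position 0: 110 → 0  (bit 6 = 0)
position 1: 101 → 0  (bit 5 = 0)
position 3: 100 → 1  (bit 4 = 1)
position 6: 011 → 0  (bit 3 = 0)
position 2: 010 → 1  (bit 2 = 1)
position 5: 001 → 1  (bit 1 = 1)
position 4: 000 → 1  (bit 0 = 1)
bits b7..b0 = 00010111 = 23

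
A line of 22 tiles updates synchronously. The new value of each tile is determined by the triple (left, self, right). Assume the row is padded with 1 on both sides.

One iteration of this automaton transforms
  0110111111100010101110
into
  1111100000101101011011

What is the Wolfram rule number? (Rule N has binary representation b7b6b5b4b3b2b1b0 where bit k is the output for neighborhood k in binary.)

107

position 5: 111 → 0  (bit 7 = 0)
position 2: 110 → 1  (bit 6 = 1)
position 0: 101 → 1  (bit 5 = 1)
position 11: 100 → 0  (bit 4 = 0)
position 1: 011 → 1  (bit 3 = 1)
position 14: 010 → 0  (bit 2 = 0)
position 13: 001 → 1  (bit 1 = 1)
position 12: 000 → 1  (bit 0 = 1)
bits b7..b0 = 01101011 = 107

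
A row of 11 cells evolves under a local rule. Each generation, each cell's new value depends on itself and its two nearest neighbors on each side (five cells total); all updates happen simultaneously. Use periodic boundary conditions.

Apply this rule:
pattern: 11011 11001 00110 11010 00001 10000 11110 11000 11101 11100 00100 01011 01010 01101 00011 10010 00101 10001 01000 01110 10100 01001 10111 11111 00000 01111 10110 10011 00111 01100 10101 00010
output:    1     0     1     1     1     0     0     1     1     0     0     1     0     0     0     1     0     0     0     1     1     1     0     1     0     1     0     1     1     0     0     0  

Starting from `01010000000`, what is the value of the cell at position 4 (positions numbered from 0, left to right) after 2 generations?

0

00010000001
00000000100
position 4 holds 0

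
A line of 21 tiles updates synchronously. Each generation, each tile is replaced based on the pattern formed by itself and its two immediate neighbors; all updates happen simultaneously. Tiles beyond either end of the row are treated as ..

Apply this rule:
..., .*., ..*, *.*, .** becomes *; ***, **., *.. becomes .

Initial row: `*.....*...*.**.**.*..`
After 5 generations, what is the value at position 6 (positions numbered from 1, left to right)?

.

*.*****.*****.**.**.*
***....**....**.**.**
*...****..****.**.**.
*.***....**...**.**..
***...****..***.**..*
position 6 holds .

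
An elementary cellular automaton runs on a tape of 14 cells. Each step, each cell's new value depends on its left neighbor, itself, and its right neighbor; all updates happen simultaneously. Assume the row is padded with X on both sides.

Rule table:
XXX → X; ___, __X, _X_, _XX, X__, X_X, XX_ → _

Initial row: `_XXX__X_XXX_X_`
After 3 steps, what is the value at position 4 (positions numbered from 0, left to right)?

step 1: __X______X____
step 2: ______________
step 3: ______________
position 4 holds _

_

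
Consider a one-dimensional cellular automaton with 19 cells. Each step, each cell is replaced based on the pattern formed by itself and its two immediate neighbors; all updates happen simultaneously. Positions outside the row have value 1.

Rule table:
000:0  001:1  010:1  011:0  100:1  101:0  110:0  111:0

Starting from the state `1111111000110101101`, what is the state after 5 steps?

0000000101000100000
1000001101101110001
0100010000000001010
0110111000000011010
0000000100000100010

0000000100000100010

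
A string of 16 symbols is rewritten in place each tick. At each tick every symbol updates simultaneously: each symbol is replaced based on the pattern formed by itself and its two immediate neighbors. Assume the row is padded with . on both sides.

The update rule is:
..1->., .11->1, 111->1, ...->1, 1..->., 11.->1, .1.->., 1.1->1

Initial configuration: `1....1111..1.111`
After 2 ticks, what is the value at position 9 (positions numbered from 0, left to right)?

.

..11.1111...1111
1.1111111.1.1111
position 9 holds .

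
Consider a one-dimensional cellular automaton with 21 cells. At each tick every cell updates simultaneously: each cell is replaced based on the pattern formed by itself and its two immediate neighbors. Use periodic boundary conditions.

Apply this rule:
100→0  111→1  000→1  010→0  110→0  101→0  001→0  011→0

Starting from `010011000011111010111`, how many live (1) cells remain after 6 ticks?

000000011001110000010
111111000000100111000
011110011110000010010
001100001100111000000
100001100000010011111
001100001111000001111
count of 1: 10

10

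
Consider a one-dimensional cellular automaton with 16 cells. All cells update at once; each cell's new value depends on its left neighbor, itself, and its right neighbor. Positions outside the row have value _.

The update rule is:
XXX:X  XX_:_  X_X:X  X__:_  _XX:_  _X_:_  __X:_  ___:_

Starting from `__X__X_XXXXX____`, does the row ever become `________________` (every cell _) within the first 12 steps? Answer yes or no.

______X_XXX_____
_______X_X______
________X_______
________________
all cells are _ at step 4

yes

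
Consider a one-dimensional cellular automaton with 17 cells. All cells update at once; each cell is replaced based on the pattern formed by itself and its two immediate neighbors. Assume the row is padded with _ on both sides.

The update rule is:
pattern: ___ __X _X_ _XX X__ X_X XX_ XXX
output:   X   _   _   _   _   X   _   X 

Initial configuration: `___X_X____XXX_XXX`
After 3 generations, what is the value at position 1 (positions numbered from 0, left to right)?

X

XX__X__XX__X_X_X_
____________X_X__
XXXXXXXXXXX__X__X
position 1 holds X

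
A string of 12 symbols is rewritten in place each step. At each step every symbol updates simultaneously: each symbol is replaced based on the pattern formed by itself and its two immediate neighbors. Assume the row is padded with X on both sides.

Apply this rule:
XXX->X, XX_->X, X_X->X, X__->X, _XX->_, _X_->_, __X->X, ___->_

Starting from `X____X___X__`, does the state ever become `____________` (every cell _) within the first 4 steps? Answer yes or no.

no

step 1: XX__X_X_X_XX
step 2: XXXX_X_X_X_X
step 3: XXXXX_X_X_X_
step 4: XXXXXX_X_X_X
step 4 is XXXXXX_X_X_X, still not uniform _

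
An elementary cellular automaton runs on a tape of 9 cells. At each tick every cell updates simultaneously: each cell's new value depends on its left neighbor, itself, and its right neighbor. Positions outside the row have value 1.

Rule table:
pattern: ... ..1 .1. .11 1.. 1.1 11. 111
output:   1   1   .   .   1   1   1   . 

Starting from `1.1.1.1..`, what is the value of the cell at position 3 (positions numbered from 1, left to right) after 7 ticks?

.

tick 1: 11.1.1.11
tick 2: .11.1.1..
tick 3: 1.11.1.11
tick 4: 11.11.1..
tick 5: .11.11.11
tick 6: 1.11.11..
tick 7: 11.11.111
position 3 holds .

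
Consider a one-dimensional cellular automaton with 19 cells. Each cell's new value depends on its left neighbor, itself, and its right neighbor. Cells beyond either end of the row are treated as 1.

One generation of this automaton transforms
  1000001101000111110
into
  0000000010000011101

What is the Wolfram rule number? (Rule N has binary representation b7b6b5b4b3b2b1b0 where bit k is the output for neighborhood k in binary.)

160

position 14: 111 → 1  (bit 7 = 1)
position 0: 110 → 0  (bit 6 = 0)
position 8: 101 → 1  (bit 5 = 1)
position 1: 100 → 0  (bit 4 = 0)
position 6: 011 → 0  (bit 3 = 0)
position 9: 010 → 0  (bit 2 = 0)
position 5: 001 → 0  (bit 1 = 0)
position 2: 000 → 0  (bit 0 = 0)
bits b7..b0 = 10100000 = 160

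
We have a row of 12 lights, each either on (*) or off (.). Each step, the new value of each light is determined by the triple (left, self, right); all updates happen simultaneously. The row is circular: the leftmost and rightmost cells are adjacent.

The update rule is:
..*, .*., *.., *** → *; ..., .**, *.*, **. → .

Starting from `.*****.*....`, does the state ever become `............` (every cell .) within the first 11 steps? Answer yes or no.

no

*.***..**...
*..*.**..*.*
.***...***..
*.*.*.*.*.*.
*.*.*.*.*.*.  (fixed point — unchanged through step 11)
step 11 is *.*.*.*.*.*., still not uniform .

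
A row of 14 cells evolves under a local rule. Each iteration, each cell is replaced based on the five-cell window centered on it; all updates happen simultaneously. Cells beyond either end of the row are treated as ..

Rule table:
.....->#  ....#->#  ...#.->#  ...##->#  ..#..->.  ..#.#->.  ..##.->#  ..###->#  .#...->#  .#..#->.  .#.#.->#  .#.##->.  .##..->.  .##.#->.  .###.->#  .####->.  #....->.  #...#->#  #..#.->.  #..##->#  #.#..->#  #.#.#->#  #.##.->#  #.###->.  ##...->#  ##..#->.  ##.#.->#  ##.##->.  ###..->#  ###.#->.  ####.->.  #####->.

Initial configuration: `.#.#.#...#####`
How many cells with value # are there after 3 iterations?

12

#.########...#
.........####.
##########..##
count of #: 12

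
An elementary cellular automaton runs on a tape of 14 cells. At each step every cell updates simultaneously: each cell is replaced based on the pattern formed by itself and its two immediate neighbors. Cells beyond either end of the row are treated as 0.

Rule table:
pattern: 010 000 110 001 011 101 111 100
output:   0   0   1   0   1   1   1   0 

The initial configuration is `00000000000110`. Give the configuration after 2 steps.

00000000000110

step 1: 00000000000110  (fixed point — unchanged through step 2)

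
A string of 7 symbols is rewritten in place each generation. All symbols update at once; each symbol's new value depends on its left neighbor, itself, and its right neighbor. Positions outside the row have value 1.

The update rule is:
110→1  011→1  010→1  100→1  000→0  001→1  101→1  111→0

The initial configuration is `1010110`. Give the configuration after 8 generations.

1000001

1111111
0000000
1000001
1100011
0110110
1111111  (repeats generation 1; period 5)
generation 8: 1000001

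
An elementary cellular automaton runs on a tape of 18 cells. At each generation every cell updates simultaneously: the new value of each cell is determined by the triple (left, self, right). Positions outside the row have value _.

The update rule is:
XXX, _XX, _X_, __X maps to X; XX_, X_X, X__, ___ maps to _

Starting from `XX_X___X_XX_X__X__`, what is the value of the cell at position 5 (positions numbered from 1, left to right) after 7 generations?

X

generation 1: X__X__XX_X__X_XX__
generation 2: X_XX_XX__X_XX_X___
generation 3: X_X__X__XX_X__X___
generation 4: X_X_XX_XX__X_XX___
generation 5: X_X_X__X__XX_X____
generation 6: X_X_X_XX_XX__X____
generation 7: X_X_X_X__X__XX____
position 5 holds X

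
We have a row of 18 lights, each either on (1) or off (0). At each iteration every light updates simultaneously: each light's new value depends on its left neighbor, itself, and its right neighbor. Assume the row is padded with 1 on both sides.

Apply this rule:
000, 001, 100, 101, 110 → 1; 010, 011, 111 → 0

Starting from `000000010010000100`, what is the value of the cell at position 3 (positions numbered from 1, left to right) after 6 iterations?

111111101101111011
000000110110001100
111111011011110111
000001101100011000
111110110111101111
000011011000110000
position 3 holds 0

0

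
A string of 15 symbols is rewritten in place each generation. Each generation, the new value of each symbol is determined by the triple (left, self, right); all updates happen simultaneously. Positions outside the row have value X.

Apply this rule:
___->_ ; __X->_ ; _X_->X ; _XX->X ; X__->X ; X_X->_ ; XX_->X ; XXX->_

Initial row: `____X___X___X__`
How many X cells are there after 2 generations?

generation 1: X___XX__XX__XX_
generation 2: XX__XXX_XXX_XX_
count of X: 10

10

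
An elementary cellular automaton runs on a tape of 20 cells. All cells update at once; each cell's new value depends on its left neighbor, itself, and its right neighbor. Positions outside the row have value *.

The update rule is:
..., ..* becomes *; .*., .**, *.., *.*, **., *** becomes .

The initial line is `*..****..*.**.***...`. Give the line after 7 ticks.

.....*.....*........

..*.....*.........**
.*..****..********..
...*.....*.........*
.**..****..********.
....*.....*.........
.***..****..********
.....*.....*........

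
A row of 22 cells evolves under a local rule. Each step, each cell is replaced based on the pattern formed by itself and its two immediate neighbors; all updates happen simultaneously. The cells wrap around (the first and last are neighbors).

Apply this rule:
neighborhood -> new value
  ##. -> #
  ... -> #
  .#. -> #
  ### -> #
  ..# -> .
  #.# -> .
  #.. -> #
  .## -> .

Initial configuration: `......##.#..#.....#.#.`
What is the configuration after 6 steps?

#####..#.##.#####.#.##
######.#..#..####.#..#
######.##.##..###.##..
.#####..#..##..##..##.
..#####.##..##..##..##
#..####..##..##..##..#

#..####..##..##..##..#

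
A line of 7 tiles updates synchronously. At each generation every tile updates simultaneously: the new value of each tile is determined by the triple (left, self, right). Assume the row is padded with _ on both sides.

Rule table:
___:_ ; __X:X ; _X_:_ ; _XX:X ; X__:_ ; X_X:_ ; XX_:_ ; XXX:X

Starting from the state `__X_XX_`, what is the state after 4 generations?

_X_____

_X__X__
X__X___
__X____
_X_____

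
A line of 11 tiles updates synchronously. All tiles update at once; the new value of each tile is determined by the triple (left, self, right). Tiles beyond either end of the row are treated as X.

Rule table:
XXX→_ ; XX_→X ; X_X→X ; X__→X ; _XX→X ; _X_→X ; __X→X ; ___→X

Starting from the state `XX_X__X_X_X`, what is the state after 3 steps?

step 1: _XXXXXXXXXX
step 2: XX_________
step 3: _XXXXXXXXXX

_XXXXXXXXXX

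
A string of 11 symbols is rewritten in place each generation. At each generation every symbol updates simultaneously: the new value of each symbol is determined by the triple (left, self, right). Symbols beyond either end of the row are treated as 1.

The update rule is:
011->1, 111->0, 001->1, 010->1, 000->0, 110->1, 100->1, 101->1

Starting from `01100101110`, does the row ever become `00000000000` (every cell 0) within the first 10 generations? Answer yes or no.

generation 1: 11111111011
generation 2: 00000001110
generation 3: 10000011011
generation 4: 11000111110
generation 5: 01101100011
generation 6: 11111110110
generation 7: 00000011111
generation 8: 10000110000
generation 9: 11001111001
generation 10: 01111001111
generation 10 is 01111001111, still not uniform 0

no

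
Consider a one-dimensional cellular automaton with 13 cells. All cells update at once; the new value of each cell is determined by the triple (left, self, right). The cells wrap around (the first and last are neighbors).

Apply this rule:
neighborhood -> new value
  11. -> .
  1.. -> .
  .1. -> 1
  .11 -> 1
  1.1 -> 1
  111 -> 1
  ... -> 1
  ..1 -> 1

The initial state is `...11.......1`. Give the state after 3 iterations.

.111..1111111
111..1111111.
11..1111111.1

11..1111111.1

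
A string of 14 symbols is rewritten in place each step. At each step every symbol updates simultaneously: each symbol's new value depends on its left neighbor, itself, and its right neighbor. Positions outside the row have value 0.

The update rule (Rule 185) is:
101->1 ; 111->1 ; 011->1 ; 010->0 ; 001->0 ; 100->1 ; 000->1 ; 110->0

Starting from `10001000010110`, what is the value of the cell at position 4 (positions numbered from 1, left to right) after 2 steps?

1

01100111001101
01010110101010
position 4 holds 1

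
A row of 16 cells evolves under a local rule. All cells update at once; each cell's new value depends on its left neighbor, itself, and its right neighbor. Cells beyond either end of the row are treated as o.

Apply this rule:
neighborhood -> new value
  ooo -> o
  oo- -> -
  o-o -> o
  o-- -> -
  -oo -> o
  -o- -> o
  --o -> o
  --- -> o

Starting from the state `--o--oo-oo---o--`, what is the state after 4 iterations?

-oo-oo-oo--ooo-o
oo-oo-oo--ooo-oo
o-oo-oo--ooo-ooo
-oo-oo--ooo-oooo

-oo-oo--ooo-oooo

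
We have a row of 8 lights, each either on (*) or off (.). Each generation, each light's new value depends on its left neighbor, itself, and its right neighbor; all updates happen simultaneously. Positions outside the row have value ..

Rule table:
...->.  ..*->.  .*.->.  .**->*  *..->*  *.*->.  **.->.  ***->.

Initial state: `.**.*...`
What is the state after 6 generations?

.*...*..
..*...*.
...*...*
....*...
.....*..
......*.

......*.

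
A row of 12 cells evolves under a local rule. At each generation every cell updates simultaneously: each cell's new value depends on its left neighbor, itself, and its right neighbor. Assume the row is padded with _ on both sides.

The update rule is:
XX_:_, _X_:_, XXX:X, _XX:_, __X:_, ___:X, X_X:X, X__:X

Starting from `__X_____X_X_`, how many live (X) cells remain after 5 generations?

5

X__XXXX__X_X
_X__XX_X__X_
__X___X_X__X
X__XX__X_X__
_X___X__X_XX
count of X: 5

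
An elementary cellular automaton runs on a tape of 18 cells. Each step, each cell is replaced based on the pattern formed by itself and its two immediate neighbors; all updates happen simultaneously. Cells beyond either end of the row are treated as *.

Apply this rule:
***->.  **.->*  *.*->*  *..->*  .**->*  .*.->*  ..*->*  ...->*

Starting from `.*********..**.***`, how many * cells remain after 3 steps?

9

**.......*******..
.*********.....***
**.......*******..
count of *: 9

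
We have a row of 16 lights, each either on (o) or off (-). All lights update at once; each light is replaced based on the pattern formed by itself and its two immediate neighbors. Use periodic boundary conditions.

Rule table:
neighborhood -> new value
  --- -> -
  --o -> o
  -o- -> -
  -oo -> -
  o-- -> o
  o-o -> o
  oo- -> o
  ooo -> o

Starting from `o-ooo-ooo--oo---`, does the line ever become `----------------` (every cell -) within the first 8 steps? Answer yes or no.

no

step 1: -o-ooo-oooo-oo-o
step 2: o-o-ooo-oooo-oo-
step 3: -o-o-ooo-oooo-oo
step 4: o-o-o-ooo-oooo-o
step 5: oo-o-o-ooo-oooo-
step 6: -oo-o-o-ooo-oooo
step 7: o-oo-o-o-ooo-ooo
step 8: oo-oo-o-o-ooo-oo
step 8 is oo-oo-o-o-ooo-oo, still not uniform -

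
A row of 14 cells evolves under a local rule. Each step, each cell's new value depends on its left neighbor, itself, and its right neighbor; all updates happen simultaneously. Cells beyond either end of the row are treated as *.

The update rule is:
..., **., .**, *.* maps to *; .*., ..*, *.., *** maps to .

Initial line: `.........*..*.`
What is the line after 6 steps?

....*.*.......

.*******.....*
**.....*.***.*
.*.***..**.***
*.**.*..****..
*****...*..*..
....*.*.......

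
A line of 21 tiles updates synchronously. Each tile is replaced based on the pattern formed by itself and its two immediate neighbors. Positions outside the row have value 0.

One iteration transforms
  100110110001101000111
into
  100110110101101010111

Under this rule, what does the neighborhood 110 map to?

At position 4 the neighborhood is 110; the next row has 1 there.

1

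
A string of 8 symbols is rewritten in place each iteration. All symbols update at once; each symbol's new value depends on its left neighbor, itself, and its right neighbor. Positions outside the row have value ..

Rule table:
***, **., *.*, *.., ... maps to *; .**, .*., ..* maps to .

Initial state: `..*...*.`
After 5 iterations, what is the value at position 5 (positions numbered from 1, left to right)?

iteration 1: *..**..*
iteration 2: .*..**..
iteration 3: ..*..***
iteration 4: *..*..**
iteration 5: .*..*..*
position 5 holds *

*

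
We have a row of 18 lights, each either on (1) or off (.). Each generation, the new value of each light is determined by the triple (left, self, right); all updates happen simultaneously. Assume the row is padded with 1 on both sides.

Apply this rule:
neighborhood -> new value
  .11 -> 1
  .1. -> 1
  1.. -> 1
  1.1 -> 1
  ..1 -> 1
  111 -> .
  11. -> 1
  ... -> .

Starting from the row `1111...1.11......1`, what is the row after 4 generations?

..11.111111.......

...11.111111....11
1.11111....11..11.
111...11..11111111
..11.111111.......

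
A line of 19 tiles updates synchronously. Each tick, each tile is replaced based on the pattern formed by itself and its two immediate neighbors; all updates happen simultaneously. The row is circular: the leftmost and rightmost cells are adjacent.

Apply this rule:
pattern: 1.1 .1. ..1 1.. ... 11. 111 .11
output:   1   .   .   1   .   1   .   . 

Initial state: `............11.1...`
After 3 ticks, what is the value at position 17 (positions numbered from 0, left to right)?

tick 1: .............11.1..
tick 2: ..............11.1.
tick 3: ...............11.1
position 17 holds .

.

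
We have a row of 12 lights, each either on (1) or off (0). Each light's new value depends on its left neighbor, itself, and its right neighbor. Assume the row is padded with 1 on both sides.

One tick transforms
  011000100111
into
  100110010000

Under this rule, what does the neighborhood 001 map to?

0

At position 5 the neighborhood is 001; the next row has 0 there.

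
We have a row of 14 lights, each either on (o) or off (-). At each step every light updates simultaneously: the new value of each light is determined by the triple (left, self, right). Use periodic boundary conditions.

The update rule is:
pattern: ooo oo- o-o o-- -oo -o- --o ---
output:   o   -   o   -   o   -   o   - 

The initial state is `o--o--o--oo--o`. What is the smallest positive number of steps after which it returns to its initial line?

14

--o--o--oo--oo
-o--o--oo--oo-
o--o--oo--oo--
--o--oo--oo--o
-o--oo--oo--o-
o--oo--oo--o--
--oo--oo--o--o
-oo--oo--o--o-
oo--oo--o--o--
o--oo--o--o--o
--oo--o--o--oo
-oo--o--o--oo-
oo--o--o--oo--
o--o--o--oo--o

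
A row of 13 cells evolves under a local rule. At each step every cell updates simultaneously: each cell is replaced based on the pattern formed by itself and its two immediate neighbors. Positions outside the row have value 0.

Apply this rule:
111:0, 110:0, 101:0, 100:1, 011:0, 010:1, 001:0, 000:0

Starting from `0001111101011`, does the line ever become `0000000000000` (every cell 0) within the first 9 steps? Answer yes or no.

0000000001000
0000000001100
0000000000010
0000000000011
0000000000000
all cells are 0 at step 5

yes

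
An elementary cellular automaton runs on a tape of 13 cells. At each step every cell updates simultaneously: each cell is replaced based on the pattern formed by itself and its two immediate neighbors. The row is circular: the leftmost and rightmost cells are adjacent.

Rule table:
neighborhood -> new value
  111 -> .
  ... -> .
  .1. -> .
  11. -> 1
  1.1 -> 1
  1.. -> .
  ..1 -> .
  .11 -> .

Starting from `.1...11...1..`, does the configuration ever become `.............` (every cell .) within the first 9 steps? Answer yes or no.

yes

step 1: ......1......
step 2: .............
all cells are . at step 2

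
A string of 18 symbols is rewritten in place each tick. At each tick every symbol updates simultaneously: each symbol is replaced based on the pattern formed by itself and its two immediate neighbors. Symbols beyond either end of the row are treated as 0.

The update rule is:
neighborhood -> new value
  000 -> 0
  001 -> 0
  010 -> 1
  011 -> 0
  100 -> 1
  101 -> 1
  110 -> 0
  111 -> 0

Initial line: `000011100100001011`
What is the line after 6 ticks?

000000010110001100
000000011001000010
000000000101100011
000000000110010000
000000000001011000
000000000001100100

000000000001100100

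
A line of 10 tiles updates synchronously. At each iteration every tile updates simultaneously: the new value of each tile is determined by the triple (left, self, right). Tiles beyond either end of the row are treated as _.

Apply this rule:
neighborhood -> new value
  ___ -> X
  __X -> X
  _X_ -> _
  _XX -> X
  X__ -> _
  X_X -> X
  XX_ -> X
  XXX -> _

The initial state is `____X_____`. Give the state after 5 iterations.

XXXXXXXX_X

iteration 1: XXXX__XXXX
iteration 2: X__X_XX__X
iteration 3: __X_XXX_X_
iteration 4: XX_XX_XX__
iteration 5: XXXXXXXX_X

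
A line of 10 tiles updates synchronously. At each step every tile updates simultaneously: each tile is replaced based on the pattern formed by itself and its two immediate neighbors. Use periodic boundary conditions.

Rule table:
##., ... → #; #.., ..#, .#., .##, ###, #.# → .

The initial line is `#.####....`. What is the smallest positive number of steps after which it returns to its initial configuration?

.....#.##.
####....#.
...#.##...
##....#.##
.#.##.....
....#.####
.##......#
..#.####..
#......#.#
#.####....

10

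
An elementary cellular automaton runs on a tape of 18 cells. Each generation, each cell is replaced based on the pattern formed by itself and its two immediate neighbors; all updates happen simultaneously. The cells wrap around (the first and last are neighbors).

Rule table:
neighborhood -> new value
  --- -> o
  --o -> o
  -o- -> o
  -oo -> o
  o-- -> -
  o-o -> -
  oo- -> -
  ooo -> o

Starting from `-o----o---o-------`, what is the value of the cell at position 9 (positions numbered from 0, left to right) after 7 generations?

o

oo-oooo-ooo-oooooo
o--ooo--oo--oooooo
--ooo--oo--ooooooo
-ooo--oo--ooooooo-
ooo--oo--ooooooo--
oo--oo--ooooooo--o
o--oo--ooooooo--oo
position 9 holds o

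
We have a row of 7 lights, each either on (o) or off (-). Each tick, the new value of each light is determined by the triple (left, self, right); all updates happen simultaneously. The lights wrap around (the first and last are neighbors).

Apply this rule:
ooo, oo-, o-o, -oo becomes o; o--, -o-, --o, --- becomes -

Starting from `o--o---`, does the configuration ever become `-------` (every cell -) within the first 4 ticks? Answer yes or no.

tick 1: -------
all cells are - at tick 1

yes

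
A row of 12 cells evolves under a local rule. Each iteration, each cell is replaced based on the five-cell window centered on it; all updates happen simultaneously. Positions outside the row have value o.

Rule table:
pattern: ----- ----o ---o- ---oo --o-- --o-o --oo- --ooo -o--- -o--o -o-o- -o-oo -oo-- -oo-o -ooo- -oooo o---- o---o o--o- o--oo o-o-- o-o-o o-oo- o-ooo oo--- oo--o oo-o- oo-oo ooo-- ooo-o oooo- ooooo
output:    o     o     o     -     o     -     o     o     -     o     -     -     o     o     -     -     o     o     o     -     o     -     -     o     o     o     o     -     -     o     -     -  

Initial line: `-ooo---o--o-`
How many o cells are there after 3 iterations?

7

-o--oooooo--
ooo-o-----o-
--ooo-oooo--
count of o: 7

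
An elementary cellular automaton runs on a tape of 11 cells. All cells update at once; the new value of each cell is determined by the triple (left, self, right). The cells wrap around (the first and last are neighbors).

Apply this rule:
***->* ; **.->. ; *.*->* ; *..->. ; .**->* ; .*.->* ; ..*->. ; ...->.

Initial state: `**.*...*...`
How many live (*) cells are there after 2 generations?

*.**...*...
***....*...
count of *: 4

4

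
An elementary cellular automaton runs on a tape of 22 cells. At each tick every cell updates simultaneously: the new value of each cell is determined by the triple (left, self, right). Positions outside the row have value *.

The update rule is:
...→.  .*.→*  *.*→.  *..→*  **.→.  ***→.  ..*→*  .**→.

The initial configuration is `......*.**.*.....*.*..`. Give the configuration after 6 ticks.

.*.............*......

*....**....**...**.***
.*..*..*..*..*.*......
.*************.**....*
.................*..*.
*...............*****.
.*.............*......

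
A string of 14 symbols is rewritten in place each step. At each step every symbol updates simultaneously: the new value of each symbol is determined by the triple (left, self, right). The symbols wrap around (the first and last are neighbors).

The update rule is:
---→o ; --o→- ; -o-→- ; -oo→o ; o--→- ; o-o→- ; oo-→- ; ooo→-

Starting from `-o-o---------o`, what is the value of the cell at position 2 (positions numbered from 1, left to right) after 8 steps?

step 1: -----ooooooo--
step 2: oooo-o-------o
step 3: -------ooooo-o
step 4: -ooooo-o------
step 5: -o-------ooooo
step 6: ---ooooo-o----
step 7: oo-o-------ooo
step 8: -----ooooo-o--
position 2 holds -

-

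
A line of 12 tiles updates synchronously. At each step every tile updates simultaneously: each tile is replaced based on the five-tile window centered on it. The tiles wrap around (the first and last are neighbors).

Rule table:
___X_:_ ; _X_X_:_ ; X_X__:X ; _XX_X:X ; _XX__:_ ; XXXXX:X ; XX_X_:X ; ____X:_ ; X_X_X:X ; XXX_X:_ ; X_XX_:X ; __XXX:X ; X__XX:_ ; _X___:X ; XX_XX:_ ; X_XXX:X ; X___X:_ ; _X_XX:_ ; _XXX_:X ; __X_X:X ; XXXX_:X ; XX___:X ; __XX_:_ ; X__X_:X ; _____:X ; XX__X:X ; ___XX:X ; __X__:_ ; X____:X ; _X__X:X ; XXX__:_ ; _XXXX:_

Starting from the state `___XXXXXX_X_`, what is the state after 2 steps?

__XX_XX__X_X

X_XX_XXX_XXX
__XX_XX__X_X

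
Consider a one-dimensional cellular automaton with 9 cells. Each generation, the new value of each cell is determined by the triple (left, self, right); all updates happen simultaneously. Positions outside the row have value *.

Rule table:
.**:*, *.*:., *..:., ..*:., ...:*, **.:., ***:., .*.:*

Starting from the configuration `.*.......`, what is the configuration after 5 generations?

.*.*.*.*.

.*.*****.
.*.*.....
.*.*.***.
.*.*.*...
.*.*.*.*.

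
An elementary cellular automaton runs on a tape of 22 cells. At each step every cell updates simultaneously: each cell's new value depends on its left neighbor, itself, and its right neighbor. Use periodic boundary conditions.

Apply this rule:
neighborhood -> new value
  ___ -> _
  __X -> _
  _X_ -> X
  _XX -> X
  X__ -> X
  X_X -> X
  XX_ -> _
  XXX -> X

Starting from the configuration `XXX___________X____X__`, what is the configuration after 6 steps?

step 1: XX_X__________XX___XX_
step 2: X_XXX_________X_X__X_X
step 3: _XXX_X________XXXX_XXX
step 4: XXX_XXX_______XXX_XXX_
step 5: XX_XXX_X______XX_XXX_X
step 6: X_XXX_XXX_____X_XXX_XX

X_XXX_XXX_____X_XXX_XX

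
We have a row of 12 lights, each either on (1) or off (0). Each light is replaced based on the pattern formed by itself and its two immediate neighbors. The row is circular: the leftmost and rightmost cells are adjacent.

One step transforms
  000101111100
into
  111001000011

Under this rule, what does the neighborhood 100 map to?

1

At position 10 the neighborhood is 100; the next row has 1 there.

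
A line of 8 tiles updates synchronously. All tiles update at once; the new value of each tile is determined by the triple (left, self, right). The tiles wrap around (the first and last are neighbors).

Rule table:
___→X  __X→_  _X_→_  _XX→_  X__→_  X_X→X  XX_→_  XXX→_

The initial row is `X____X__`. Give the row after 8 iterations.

iteration 1: __XX____
iteration 2: X____XXX
iteration 3: __XX____  (repeats iteration 1; period 2)
iteration 8: X____XXX

X____XXX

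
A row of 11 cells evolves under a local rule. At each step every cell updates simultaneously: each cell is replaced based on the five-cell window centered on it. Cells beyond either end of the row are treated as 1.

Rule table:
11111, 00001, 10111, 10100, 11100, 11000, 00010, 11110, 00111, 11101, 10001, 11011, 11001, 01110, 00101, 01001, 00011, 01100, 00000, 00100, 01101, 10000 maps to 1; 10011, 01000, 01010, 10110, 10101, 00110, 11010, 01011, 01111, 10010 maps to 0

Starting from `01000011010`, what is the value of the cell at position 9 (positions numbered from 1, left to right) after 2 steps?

step 1: 01011101000
step 2: 00011101011
position 9 holds 0

0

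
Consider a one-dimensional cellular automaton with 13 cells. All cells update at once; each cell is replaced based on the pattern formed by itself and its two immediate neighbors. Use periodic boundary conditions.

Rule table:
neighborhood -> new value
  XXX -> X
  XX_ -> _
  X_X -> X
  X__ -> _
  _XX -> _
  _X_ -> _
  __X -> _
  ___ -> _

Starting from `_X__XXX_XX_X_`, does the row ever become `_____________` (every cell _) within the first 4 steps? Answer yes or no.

_____X_X__X__
______X______
_____________
all cells are _ at step 3

yes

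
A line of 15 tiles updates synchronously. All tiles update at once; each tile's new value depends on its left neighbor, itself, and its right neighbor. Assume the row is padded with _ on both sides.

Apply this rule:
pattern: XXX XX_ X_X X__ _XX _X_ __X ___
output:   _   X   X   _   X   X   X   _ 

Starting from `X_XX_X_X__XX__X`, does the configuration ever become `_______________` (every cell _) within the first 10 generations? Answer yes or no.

XXXXXXXX_XXX_XX
X______XXX_XXXX
X_____XX_XXX__X
X____XXXXX_X_XX
X___XX___XXXXXX
X__XXX__XX____X
X_XX_X_XXX___XX
XXXXXXXX_X__XXX
X______XXX_XX_X
X_____XX_XXXXXX
generation 10 is X_____XX_XXXXXX, still not uniform _

no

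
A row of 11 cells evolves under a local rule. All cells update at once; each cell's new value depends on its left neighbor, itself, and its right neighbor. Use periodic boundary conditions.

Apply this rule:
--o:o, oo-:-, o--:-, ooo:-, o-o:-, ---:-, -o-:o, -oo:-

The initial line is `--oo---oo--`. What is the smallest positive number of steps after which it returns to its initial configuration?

-o----o----
oo---oo----
----o-----o
---oo----oo
--o-----o--
-oo----oo--
o-----o----
o----oo---o
----o----o-
---oo---oo-
--o----o---
-oo---oo---
o----o-----
o---oo----o
---o-----o-
--oo----oo-
-o-----o---
oo----oo---
-----o----o
----oo---oo
---o----o--
--oo---oo--

22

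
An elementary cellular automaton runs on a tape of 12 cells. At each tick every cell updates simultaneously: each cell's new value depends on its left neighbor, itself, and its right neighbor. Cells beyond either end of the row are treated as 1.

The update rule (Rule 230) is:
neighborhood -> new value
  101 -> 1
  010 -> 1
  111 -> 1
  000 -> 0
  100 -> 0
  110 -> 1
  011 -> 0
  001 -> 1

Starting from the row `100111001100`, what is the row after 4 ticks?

tick 1: 101011010101
tick 2: 111101111110
tick 3: 111110111111
tick 4: 111111011111

111111011111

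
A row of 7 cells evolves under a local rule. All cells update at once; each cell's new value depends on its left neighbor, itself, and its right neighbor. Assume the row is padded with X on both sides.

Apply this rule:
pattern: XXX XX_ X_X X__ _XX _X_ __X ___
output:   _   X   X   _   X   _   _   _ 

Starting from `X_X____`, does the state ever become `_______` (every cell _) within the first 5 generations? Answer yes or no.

no

XX_____
_X_____
X______
X______  (fixed point — unchanged through generation 5)
generation 5 is X______, still not uniform _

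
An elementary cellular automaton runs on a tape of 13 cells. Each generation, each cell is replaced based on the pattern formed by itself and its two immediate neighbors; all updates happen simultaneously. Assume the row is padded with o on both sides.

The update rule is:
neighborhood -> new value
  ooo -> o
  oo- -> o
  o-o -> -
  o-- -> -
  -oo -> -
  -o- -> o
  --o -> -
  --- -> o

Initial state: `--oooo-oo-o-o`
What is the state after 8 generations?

---ooo--o-o--
-o--oo--o-o--
-o---o--o-o--
-o-o-o--o-o--
-o-o-o--o-o--  (fixed point — unchanged through generation 8)

-o-o-o--o-o--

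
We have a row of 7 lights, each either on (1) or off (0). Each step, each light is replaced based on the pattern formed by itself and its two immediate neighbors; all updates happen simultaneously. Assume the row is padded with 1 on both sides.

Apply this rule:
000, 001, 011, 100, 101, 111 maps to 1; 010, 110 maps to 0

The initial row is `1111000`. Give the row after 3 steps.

1110111
1101111
1011111

1011111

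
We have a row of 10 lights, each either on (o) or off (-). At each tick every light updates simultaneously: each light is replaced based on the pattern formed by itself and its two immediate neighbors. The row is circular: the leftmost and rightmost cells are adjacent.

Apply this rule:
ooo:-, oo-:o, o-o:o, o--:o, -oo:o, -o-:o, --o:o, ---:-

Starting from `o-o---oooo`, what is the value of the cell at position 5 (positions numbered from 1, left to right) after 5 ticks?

o

oooo-oo---
o--ooooo-o
oooo---ooo
---oo-oo--
--ooooooo-
position 5 holds o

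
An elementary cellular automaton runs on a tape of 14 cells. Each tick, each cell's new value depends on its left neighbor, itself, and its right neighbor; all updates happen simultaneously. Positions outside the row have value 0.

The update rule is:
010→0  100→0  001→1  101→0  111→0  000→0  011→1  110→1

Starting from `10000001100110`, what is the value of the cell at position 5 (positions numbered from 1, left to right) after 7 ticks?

00000011101110
00000110101010
00001110000000
00011010000000
00111000000000
01101000000000
11100000000000
position 5 holds 0

0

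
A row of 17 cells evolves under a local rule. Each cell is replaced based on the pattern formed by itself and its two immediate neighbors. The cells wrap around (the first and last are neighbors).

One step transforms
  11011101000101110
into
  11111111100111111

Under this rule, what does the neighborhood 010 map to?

1

At position 7 the neighborhood is 010; the next row has 1 there.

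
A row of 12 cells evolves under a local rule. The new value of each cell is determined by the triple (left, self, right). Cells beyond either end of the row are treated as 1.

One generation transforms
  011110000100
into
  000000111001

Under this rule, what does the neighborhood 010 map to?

At position 9 the neighborhood is 010; the next row has 0 there.

0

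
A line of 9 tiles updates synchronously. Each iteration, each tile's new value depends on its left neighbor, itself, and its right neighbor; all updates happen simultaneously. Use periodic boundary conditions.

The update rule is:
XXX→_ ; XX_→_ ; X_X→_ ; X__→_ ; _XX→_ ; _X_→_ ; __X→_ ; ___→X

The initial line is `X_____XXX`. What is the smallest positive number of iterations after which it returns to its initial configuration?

iteration 1: __XXX____
iteration 2: X_____XXX

2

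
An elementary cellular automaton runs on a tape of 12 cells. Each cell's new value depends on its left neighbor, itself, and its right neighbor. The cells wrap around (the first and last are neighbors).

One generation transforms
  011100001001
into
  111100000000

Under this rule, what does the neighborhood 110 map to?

At position 3 the neighborhood is 110; the next row has 1 there.

1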